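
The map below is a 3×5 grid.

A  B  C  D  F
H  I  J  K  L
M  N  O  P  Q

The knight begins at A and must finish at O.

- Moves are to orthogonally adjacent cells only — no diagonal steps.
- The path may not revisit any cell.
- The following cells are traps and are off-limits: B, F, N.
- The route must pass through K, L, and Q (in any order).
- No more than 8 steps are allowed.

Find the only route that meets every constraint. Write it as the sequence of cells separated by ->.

A -> H -> I -> J -> K -> L -> Q -> P -> O

The budget equals the shortest possible length, so every move has to be on a shortest route through the required cells.
Route from A: down 1 to H, right 4 to L, down 1 to Q, left 2 to O — 8 moves in all.
Check: all required cells visited; 8 ≤ 8 moves.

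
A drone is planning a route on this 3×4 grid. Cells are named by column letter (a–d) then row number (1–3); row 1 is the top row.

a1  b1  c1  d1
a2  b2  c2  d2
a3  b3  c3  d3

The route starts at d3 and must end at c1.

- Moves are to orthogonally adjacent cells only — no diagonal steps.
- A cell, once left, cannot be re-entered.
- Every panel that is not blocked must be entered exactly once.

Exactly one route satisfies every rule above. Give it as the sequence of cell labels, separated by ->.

Need to visit all 12 open cells exactly once, starting at d3 and ending at c1.
Cell a3 has only two open neighbours (a2 and b3), so the path must pass straight through it: one of those is the cell it's entered from and the other is where it exits.
Route from d3: left 3 to a3, up 2 to a1, right 1 to b1, down 1 to b2, right 2 to d2, up 1 to d1, left 1 to c1 — 11 moves in all.
Check: all 12 open cells covered.

d3 -> c3 -> b3 -> a3 -> a2 -> a1 -> b1 -> b2 -> c2 -> d2 -> d1 -> c1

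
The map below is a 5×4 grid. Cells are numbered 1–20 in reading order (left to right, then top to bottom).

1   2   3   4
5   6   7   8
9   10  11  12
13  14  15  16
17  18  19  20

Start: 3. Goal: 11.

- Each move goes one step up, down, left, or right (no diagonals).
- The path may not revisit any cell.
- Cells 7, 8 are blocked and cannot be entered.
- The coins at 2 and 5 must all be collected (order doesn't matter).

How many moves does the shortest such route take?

6

Any route passes through 2 and 5 in some order between 3 and 11. Summing Manhattan distances along each leg and taking the cheapest ordering (3 → 2 → 5 → 11) gives a lower bound of 1 + 2 + 3 = 6 moves.
A route of 6 moves achieves this: 3 → 2 → 6 → 5 → 9 → 10 → 11.
Since 6 matches the lower bound, it is optimal.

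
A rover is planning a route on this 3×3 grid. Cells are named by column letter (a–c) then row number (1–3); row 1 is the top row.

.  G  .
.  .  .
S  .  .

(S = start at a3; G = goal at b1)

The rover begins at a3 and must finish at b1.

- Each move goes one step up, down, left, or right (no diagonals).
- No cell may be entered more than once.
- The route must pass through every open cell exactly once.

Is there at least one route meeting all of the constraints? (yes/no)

no

Colour the cells like a checkerboard: each orthogonal step flips colour, so a Hamiltonian route alternates colours. Here there are 5 cells of one colour and 4 of the other, with start on the opposite colour to the goal — the counts and endpoints can't be arranged into an alternating sequence of length 9, so no Hamiltonian route exists.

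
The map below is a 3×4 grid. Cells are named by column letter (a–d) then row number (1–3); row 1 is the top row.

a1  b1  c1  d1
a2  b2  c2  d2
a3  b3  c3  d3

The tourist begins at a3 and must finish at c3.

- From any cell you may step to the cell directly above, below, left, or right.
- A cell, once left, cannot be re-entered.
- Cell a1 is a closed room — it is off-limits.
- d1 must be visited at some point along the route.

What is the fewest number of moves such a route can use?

8

Any route passes through d1 somewhere between a3 and c3. Summing Manhattan distances along the two legs (a3 → d1 → c3) gives a lower bound of 5 + 3 = 8 moves.
A route of 8 moves achieves this: a3 → a2 → b2 → b1 → c1 → d1 → d2 → d3 → c3.
Since 8 matches the lower bound, it is optimal.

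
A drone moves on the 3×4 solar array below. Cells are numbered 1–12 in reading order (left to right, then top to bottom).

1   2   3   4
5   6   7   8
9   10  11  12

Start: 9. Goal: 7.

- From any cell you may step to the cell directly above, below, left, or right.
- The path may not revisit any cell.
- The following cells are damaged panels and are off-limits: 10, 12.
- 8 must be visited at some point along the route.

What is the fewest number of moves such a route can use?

7

Any route passes through 8 somewhere between 9 and 7. Summing Manhattan distances along the two legs (9 → 8 → 7) gives a lower bound of 4 + 1 = 5 moves.
The shortest route satisfying every rule uses 7 moves: 9 → 5 → 1 → 2 → 3 → 4 → 8 → 7.
The no-revisit rule (legs can't share cells) pushes the minimum above the 5-move bound; an exhaustive check rules out every length from 5 to 6, leaving 7 as the minimum.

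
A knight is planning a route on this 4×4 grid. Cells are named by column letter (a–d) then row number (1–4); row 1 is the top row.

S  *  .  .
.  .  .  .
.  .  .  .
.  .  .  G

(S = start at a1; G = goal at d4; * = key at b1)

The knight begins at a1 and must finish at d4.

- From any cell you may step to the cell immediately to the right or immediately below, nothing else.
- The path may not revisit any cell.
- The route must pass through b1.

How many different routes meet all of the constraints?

10

A right/down-only route from a1 to d4 makes exactly 3 down-moves and 3 right-moves in some order.
With no other constraints that would be C(6,3) = 20 routes.
Split at b1 and multiply the segment counts: a1→b1: 1; b1→d4: 10; product = 10.
That gives 10 routes.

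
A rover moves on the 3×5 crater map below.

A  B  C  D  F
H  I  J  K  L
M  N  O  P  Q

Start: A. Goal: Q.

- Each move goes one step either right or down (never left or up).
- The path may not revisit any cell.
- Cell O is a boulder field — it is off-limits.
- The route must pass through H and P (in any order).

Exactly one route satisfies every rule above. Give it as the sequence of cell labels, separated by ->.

Moves only go right or down, so the column and row indices never decrease.
Route from A: down to H, 3× right (reaching K), down to P, right to Q — 6 moves in all.
Check: all required cells visited.

A -> H -> I -> J -> K -> P -> Q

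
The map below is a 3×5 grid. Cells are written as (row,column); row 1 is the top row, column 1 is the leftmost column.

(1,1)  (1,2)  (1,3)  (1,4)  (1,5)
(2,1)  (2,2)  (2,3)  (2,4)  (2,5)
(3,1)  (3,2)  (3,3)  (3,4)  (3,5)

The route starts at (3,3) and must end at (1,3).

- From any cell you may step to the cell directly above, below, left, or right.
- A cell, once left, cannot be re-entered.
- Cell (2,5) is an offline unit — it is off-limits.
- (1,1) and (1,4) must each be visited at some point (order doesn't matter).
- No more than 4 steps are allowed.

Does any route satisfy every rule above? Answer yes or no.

Even ignoring the no-revisit rule, getting from (3,3) to (1,3), taking the cheapest ordering (3,3) → (1,4) → (1,1) → (1,3) needs at least 3 + 3 + 2 = 8 moves (Manhattan distance per leg), which exceeds the 4-move limit.

no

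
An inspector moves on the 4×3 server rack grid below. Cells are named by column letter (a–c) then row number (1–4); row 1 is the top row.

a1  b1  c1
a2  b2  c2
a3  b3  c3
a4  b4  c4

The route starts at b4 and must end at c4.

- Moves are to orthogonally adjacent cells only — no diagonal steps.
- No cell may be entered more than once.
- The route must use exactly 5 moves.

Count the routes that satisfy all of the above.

Need simple routes of exactly 5 moves from b4 to c4 (Manhattan distance 1, so 2 moves are spent on a detour and 2 undoing it).
Enumerating: b4 b3 b2 c2 c3 c4 | b4 a4 a3 b3 c3 c4.
That gives 2 routes.

2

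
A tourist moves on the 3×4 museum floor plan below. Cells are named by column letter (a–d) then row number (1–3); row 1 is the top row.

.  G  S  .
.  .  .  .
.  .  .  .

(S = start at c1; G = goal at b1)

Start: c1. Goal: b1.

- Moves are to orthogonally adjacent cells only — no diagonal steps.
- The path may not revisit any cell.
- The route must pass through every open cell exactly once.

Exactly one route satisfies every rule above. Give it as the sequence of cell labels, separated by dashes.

Need to visit all 12 open cells exactly once, starting at c1 and ending at b1.
Cell d3 has only two open neighbours (d2 and c3), so the path must pass straight through it: one of those is the cell it's entered from and the other is where it exits.
Route from c1: right to d1, 2× down (reaching d3), left to c3, up to c2, left to b2, down to b3, left to a3, 2× up (reaching a1), right to b1 — 11 moves in all.
Check: all 12 open cells covered.

c1 - d1 - d2 - d3 - c3 - c2 - b2 - b3 - a3 - a2 - a1 - b1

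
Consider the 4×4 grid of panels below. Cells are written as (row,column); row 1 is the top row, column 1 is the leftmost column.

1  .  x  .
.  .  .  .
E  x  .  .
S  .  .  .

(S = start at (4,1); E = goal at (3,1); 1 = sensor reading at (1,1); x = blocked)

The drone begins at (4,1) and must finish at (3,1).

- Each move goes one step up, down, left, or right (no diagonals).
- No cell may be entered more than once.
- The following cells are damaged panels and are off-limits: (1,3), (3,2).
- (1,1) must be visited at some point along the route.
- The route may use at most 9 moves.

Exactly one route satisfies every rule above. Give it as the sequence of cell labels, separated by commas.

(4,1), (4,2), (4,3), (3,3), (2,3), (2,2), (1,2), (1,1), (2,1), (3,1)

The 9-move cap with required stops at (1,1) leaves no slack for detours.
Route from (4,1): right 2 to (4,3), up 2 to (2,3), left 1 to (2,2), up 1 to (1,2), left 1 to (1,1), down 2 to (3,1) — 9 moves in all.
Check: all required cells visited; 9 ≤ 9 moves.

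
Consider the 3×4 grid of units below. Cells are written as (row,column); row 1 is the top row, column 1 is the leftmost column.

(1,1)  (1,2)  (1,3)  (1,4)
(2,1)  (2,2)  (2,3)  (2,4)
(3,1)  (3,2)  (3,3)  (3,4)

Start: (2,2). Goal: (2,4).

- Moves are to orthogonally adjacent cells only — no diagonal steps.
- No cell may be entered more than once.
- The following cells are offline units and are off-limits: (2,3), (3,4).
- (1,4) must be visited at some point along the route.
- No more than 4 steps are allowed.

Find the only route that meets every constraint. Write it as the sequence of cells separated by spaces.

The 4-move cap with required stops at (1,4) leaves no slack for detours.
Route from (2,2): up 1 to (1,2), right 2 to (1,4), down 1 to (2,4) — 4 moves in all.
Check: all required cells visited; 4 ≤ 4 moves.

(2,2) (1,2) (1,3) (1,4) (2,4)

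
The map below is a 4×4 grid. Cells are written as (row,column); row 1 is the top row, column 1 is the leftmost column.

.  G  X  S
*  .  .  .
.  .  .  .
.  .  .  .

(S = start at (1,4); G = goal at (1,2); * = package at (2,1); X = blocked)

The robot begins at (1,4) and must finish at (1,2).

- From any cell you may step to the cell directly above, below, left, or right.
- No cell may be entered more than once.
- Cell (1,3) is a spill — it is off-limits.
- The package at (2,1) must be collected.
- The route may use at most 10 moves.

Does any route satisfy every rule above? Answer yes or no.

One route that works: (1,4) → (2,4) → (2,3) → (2,2) → (2,1) → (1,1) → (1,2).

yes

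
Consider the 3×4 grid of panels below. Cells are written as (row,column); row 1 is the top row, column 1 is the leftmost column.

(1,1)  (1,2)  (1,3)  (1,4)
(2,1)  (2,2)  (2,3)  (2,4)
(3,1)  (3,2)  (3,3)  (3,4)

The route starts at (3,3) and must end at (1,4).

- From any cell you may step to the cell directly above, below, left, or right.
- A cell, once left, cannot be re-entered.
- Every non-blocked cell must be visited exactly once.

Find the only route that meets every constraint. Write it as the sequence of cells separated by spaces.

(3,3) (3,4) (2,4) (2,3) (2,2) (3,2) (3,1) (2,1) (1,1) (1,2) (1,3) (1,4)

Need to visit all 12 open cells exactly once, starting at (3,3) and ending at (1,4).
Cell (3,1) has only two open neighbours ((2,1) and (3,2)), so the path must pass straight through it: one of those is the cell it's entered from and the other is where it exits.
Route from (3,3): right 1 to (3,4), up 1 to (2,4), left 2 to (2,2), down 1 to (3,2), left 1 to (3,1), up 2 to (1,1), right 3 to (1,4) — 11 moves in all.
Check: all 12 open cells covered.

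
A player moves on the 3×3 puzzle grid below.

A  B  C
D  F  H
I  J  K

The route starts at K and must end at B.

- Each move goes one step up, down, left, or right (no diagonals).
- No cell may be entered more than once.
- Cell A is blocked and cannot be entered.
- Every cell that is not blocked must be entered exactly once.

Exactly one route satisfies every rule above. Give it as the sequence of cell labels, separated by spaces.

Need to visit all 8 open cells exactly once, starting at K and ending at B.
Route from K: left 2 to I, up 1 to D, right 2 to H, up 1 to C, left 1 to B — 7 moves in all.
Check: all 8 open cells covered.

K J I D F H C B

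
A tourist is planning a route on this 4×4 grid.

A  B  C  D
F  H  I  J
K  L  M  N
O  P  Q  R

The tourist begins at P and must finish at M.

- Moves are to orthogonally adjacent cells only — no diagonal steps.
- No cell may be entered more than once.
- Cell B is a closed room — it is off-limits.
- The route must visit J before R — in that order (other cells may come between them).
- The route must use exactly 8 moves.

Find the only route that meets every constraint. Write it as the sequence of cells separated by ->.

The waypoints must appear in the order J, R, with no cell reused.
Route from P: 2× up (reaching H), 2× right (reaching J), 2× down (reaching R), left to Q, up to M — 8 moves in all.
Check: order respected (J at step 4, R at step 6); 8 moves as required.

P -> L -> H -> I -> J -> N -> R -> Q -> M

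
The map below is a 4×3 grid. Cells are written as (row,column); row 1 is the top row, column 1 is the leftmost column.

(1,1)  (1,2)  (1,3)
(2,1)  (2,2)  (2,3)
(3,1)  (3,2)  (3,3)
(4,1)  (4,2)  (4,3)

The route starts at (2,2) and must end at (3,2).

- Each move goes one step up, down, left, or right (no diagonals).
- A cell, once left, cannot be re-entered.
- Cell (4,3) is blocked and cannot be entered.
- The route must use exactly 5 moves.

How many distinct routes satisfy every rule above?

Need simple routes of exactly 5 moves from (2,2) to (3,2) (Manhattan distance 1, so 2 moves are spent on a detour and 2 undoing it).
Enumerating: (2,2) (1,2) (1,1) (2,1) (3,1) (3,2) | (2,2) (1,2) (1,3) (2,3) (3,3) (3,2) | (2,2) (2,1) (3,1) (4,1) (4,2) (3,2).
That gives 3 routes.

3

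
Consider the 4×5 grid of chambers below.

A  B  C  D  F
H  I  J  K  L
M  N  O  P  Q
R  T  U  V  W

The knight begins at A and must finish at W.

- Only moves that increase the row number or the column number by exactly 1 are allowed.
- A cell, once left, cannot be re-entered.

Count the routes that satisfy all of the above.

35

A right/down-only route from A to W makes exactly 3 down-moves and 4 right-moves in some order.
With no other constraints that would be C(7,3) = 35 routes.
That gives 35 routes.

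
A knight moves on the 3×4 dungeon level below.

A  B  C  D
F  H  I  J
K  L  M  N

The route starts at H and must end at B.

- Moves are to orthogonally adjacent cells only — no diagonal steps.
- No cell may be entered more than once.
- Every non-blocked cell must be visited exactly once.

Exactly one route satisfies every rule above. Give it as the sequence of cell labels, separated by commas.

H, I, C, D, J, N, M, L, K, F, A, B

Need to visit all 12 open cells exactly once, starting at H and ending at B.
Cell K has only two open neighbours (F and L), so the path must pass straight through it: one of those is the cell it's entered from and the other is where it exits.
Route from H: right to I, up to C, right to D, 2× down (reaching N), 3× left (reaching K), 2× up (reaching A), right to B — 11 moves in all.
Check: all 12 open cells covered.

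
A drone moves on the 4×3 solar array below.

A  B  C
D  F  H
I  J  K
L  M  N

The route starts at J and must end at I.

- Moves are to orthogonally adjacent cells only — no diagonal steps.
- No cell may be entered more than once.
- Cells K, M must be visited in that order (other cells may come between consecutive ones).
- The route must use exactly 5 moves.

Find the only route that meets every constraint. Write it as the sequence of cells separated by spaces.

J K N M L I

The waypoints must appear in the order K, M, with no cell reused.
Route from J: right 1 to K, down 1 to N, left 2 to L, up 1 to I — 5 moves in all.
Check: order respected (K at step 1, M at step 3); 5 moves as required.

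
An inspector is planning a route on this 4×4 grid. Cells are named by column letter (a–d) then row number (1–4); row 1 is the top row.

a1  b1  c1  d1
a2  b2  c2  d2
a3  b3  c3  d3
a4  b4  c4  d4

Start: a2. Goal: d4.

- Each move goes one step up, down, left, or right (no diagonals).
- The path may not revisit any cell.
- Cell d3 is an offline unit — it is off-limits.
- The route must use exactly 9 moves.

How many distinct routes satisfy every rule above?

Need simple routes of exactly 9 moves from a2 to d4 (Manhattan distance 5, so 2 moves are spent on a detour and 2 undoing it).
Branch systematically from the start, pruning whenever the remaining move budget drops below the Manhattan distance to d4 or differs from it in parity. Grouping the completions by first move — via a1: 6; via a3: 2; via b2: 3 — and summing: 6 + 2 + 3 = 11.
That gives 11 routes.

11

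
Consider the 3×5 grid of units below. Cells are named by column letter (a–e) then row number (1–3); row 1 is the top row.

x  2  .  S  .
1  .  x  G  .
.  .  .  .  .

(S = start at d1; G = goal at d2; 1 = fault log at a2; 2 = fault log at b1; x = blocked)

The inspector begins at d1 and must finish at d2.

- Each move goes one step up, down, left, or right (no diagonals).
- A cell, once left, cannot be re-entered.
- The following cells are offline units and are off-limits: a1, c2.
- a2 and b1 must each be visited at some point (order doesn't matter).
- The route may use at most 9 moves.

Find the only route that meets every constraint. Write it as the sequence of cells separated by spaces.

d1 c1 b1 b2 a2 a3 b3 c3 d3 d2

Any route must reach a2 and b1 and still end at d2 within 9 moves, so the order of the required stops is forced.
Route from d1: 2× left (reaching b1), down to b2, left to a2, down to a3, 3× right (reaching d3), up to d2 — 9 moves in all.
Check: all required cells visited; 9 ≤ 9 moves.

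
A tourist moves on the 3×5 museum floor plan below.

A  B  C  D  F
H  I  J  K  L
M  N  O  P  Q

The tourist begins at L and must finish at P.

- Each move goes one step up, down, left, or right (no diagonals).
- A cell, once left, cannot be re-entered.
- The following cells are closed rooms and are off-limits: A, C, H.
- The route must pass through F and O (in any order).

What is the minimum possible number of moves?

6

Any route passes through F and O in some order between L and P. Summing Manhattan distances along each leg and taking the cheapest ordering (L → F → O → P) gives a lower bound of 1 + 4 + 1 = 6 moves.
A route of 6 moves achieves this: L → F → D → K → J → O → P.
Since 6 matches the lower bound, it is optimal.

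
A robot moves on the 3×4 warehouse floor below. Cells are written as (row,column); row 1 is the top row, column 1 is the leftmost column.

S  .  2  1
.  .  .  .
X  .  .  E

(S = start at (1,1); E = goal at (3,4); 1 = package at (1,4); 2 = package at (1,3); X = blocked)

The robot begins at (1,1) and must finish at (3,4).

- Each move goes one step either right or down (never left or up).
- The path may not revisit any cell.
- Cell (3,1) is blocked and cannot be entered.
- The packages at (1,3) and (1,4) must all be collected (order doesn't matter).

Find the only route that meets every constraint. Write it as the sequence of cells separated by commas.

Moves only go right or down, so the column and row indices never decrease.
Route from (1,1): 3× right (reaching (1,4)), 2× down (reaching (3,4)) — 5 moves in all.
Check: all required cells visited.

(1,1), (1,2), (1,3), (1,4), (2,4), (3,4)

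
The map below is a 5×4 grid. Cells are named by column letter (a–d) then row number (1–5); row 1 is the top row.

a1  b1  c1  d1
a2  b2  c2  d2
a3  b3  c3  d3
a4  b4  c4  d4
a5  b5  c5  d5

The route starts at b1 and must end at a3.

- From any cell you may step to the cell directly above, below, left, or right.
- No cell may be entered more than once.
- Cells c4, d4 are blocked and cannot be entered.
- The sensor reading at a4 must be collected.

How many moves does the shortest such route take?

5

Any route passes through a4 somewhere between b1 and a3. Summing Manhattan distances along the two legs (b1 → a4 → a3) gives a lower bound of 4 + 1 = 5 moves.
A route of 5 moves achieves this: b1 → b2 → b3 → b4 → a4 → a3.
Since 5 matches the lower bound, it is optimal.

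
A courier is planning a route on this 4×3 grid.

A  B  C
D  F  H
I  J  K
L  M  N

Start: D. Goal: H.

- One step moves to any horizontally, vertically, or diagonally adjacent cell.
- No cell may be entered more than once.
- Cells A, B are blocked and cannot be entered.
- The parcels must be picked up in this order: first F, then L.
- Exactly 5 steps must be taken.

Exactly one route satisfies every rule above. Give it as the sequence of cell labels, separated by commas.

D, F, I, L, J, H

The waypoints must appear in the order F, L, with no cell reused.
Route from D: right 1 to F, down-left 1 to I, down 1 to L, up-right 2 to H — 5 moves in all.
Check: order respected (F at step 1, L at step 3); 5 moves as required.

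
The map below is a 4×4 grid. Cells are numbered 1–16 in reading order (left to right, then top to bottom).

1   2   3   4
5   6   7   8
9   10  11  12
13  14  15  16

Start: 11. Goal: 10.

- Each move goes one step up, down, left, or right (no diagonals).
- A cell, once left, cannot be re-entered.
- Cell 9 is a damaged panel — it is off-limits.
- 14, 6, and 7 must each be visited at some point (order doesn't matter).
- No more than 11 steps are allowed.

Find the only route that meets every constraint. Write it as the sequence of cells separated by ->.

11 -> 7 -> 6 -> 2 -> 3 -> 4 -> 8 -> 12 -> 16 -> 15 -> 14 -> 10

The 11-move cap with required stops at 14, 6, 7 leaves no slack for detours.
Route from 11: up to 7, left to 6, up to 2, 2× right (reaching 4), 3× down (reaching 16), 2× left (reaching 14), up to 10 — 11 moves in all.
Check: all required cells visited; 11 ≤ 11 moves.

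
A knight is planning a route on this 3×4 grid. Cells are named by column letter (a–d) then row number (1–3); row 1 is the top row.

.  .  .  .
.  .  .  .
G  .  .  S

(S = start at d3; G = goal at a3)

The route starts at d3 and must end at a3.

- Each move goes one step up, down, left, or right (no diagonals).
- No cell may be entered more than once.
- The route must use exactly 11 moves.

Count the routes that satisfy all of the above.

4

Need simple routes of exactly 11 moves from d3 to a3 (Manhattan distance 3, so 4 moves are spent on a detour and 4 undoing it).
Enumerating: d3 d2 d1 c1 c2 c3 b3 b2 b1 a1 a2 a3 | d3 d2 d1 c1 b1 a1 a2 b2 c2 c3 b3 a3 | d3 c3 c2 d2 d1 c1 b1 a1 a2 b2 b3 a3 | d3 c3 b3 b2 c2 d2 d1 c1 b1 a1 a2 a3.
That gives 4 routes.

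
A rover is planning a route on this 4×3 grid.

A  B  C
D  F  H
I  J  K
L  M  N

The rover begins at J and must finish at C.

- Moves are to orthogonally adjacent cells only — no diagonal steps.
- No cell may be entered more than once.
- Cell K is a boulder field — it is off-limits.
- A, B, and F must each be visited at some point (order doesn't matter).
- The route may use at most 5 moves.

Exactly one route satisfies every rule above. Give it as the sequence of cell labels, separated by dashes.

Any route must reach A, B, and F and still end at C within 5 moves, so the order of the required stops is forced.
Route from J: up 1 to F, left 1 to D, up 1 to A, right 2 to C — 5 moves in all.
Check: all required cells visited; 5 ≤ 5 moves.

J - F - D - A - B - C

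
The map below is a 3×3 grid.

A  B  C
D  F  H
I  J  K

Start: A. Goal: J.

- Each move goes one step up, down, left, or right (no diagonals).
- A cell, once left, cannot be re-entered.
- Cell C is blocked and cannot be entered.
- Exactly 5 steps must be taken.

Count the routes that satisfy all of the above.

3

Need simple routes of exactly 5 moves from A to J (Manhattan distance 3, so 1 moves are spent on a detour and 1 undoing it).
Enumerating: A D F H K J | A B F D I J | A B F H K J.
That gives 3 routes.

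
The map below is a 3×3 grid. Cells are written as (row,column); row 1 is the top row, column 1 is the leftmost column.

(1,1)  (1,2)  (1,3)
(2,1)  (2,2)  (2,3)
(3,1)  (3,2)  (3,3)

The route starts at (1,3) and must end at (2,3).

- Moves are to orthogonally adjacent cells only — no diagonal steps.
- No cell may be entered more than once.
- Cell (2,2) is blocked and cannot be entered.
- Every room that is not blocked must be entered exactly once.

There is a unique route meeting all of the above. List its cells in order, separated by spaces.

Need to visit all 8 open cells exactly once, starting at (1,3) and ending at (2,3).
Cell (1,1) has only two open neighbours ((2,1) and (1,2)), so the path must pass straight through it: one of those is the cell it's entered from and the other is where it exits.
Route from (1,3): left 2 to (1,1), down 2 to (3,1), right 2 to (3,3), up 1 to (2,3) — 7 moves in all.
Check: all 8 open cells covered.

(1,3) (1,2) (1,1) (2,1) (3,1) (3,2) (3,3) (2,3)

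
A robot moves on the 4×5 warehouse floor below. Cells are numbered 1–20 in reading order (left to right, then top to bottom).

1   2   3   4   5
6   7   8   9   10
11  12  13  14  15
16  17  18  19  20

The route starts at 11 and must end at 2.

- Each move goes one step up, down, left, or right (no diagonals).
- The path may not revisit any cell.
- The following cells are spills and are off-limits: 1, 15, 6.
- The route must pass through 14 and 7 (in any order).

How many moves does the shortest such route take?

Any route passes through 14 and 7 in some order between 11 and 2. Summing Manhattan distances along each leg and taking the cheapest ordering (11 → 14 → 7 → 2) gives a lower bound of 3 + 3 + 1 = 7 moves.
A route of 7 moves achieves this: 11 → 12 → 13 → 14 → 9 → 8 → 7 → 2.
Since 7 matches the lower bound, it is optimal.

7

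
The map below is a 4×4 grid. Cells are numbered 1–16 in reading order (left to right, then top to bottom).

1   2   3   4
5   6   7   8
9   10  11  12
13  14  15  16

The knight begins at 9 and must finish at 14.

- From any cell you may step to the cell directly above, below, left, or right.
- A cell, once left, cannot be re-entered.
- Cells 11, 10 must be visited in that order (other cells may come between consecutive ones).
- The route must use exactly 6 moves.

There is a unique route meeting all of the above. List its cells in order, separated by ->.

9 -> 5 -> 6 -> 7 -> 11 -> 10 -> 14

The waypoints must appear in the order 11, 10, with no cell reused.
Route from 9: up 1 to 5, right 2 to 7, down 1 to 11, left 1 to 10, down 1 to 14 — 6 moves in all.
Check: order respected (11 at step 4, 10 at step 5); 6 moves as required.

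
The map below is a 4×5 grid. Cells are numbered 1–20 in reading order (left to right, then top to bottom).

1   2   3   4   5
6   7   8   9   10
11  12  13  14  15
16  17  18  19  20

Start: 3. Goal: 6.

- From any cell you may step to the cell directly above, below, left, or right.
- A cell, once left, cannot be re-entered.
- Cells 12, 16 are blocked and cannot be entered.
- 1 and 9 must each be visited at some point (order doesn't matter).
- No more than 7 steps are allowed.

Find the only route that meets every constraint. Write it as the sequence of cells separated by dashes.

3 - 4 - 9 - 8 - 7 - 2 - 1 - 6

Any route must reach 1 and 9 and still end at 6 within 7 moves, so the order of the required stops is forced.
Route from 3: right 1 to 4, down 1 to 9, left 2 to 7, up 1 to 2, left 1 to 1, down 1 to 6 — 7 moves in all.
Check: all required cells visited; 7 ≤ 7 moves.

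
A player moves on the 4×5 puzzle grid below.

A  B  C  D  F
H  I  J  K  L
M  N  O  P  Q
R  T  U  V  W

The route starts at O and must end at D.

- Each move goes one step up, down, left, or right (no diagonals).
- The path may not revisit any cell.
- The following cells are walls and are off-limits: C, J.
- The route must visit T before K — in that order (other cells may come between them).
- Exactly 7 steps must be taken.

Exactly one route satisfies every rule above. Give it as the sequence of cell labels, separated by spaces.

O N T U V P K D

The waypoints must appear in the order T, K, with no cell reused.
Route from O: left 1 to N, down 1 to T, right 2 to V, up 3 to D — 7 moves in all.
Check: order respected (T at step 2, K at step 6); 7 moves as required.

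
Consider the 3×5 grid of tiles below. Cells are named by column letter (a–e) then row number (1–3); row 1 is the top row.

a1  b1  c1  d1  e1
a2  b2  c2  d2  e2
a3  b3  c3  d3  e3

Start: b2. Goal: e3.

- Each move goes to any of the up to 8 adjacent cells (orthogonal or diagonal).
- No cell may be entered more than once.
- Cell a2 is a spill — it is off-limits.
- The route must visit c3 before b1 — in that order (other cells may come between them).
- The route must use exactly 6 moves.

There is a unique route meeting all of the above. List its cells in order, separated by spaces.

b2 c3 c2 b1 c1 d2 e3

The waypoints must appear in the order c3, b1, with no cell reused.
Route from b2: down-right 1 to c3, up 1 to c2, up-left 1 to b1, right 1 to c1, down-right 2 to e3 — 6 moves in all.
Check: order respected (c3 at step 1, b1 at step 3); 6 moves as required.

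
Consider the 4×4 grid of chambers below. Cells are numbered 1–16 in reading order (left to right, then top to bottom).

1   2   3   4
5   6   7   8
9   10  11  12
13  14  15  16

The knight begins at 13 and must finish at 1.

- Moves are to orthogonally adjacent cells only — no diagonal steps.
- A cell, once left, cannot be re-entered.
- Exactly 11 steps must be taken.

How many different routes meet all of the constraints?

61

Need simple routes of exactly 11 moves from 13 to 1 (Manhattan distance 3, so 4 moves are spent on a detour and 4 undoing it).
Branch systematically from the start, pruning whenever the remaining move budget drops below the Manhattan distance to 1 or differs from it in parity. Grouping the completions by first move — via 9: 28; via 14: 33 — and summing: 28 + 33 = 61.
That gives 61 routes.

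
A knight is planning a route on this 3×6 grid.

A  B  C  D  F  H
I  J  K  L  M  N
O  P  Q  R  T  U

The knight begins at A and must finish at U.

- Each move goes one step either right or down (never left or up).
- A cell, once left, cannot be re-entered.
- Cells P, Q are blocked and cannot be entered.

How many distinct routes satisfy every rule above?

15

A right/down-only route from A to U makes exactly 2 down-moves and 5 right-moves in some order.
With no other constraints that would be C(7,2) = 21 routes.
Subtract routes through each blocked cell (inclusion–exclusion for overlaps): − through P: 3 − through Q: 6 + through P&Q: 3 → 15.
That gives 15 routes.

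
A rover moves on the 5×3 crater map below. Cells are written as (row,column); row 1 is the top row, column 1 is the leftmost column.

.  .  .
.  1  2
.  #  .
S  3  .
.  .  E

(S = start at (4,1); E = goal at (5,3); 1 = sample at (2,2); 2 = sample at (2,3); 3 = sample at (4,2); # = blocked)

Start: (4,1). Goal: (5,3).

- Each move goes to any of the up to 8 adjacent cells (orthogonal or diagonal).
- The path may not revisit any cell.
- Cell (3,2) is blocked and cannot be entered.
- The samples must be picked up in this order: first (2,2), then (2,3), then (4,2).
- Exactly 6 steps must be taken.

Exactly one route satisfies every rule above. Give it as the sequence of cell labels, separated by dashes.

The waypoints must appear in the order (2,2), (2,3), (4,2), with no cell reused.
Route from (4,1): up to (3,1), up-right to (2,2), right to (2,3), down to (3,3), down-left to (4,2), down-right to (5,3) — 6 moves in all.
Check: order respected (1 at step 2, 2 at step 3, 3 at step 5); 6 moves as required.

(4,1) - (3,1) - (2,2) - (2,3) - (3,3) - (4,2) - (5,3)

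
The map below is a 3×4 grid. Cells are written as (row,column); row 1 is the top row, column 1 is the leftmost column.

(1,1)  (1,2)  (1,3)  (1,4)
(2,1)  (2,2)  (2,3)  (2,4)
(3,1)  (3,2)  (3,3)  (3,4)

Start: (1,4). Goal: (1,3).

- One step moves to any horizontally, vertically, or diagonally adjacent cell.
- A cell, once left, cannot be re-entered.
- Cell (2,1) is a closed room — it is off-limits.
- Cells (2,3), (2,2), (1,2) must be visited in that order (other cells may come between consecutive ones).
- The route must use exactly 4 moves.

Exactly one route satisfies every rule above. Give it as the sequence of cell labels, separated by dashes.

(1,4) - (2,3) - (2,2) - (1,2) - (1,3)

The waypoints must appear in the order (2,3), (2,2), (1,2), with no cell reused.
Route from (1,4): down-left to (2,3), left to (2,2), up to (1,2), right to (1,3) — 4 moves in all.
Check: order respected ((2,3) at step 1, (2,2) at step 2, (1,2) at step 3); 4 moves as required.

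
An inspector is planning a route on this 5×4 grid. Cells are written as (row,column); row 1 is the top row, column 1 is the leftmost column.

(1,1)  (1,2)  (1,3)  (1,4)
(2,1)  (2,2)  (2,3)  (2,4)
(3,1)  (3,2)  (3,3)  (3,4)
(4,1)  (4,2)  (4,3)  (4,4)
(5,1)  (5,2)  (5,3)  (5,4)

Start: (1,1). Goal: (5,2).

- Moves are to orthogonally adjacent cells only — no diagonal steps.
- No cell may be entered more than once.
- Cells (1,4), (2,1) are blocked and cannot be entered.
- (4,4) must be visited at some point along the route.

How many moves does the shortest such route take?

Any route passes through (4,4) somewhere between (1,1) and (5,2). Summing Manhattan distances along the two legs ((1,1) → (4,4) → (5,2)) gives a lower bound of 6 + 3 = 9 moves.
A route of 9 moves achieves this: (1,1) → (1,2) → (2,2) → (3,2) → (4,2) → (4,3) → (4,4) → (5,4) → (5,3) → (5,2).
Since 9 matches the lower bound, it is optimal.

9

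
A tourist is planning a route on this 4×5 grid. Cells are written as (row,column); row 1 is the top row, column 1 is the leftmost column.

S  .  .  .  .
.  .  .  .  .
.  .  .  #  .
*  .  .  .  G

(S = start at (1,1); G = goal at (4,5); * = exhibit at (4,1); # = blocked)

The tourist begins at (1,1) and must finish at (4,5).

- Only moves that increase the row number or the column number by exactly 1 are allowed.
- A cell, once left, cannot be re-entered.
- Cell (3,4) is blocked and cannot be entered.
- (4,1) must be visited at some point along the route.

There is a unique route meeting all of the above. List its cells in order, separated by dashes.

Moves only go right or down, so the column and row indices never decrease.
Route from (1,1): 3× down (reaching (4,1)), 4× right (reaching (4,5)) — 7 moves in all.
Check: all required cells visited.

(1,1) - (2,1) - (3,1) - (4,1) - (4,2) - (4,3) - (4,4) - (4,5)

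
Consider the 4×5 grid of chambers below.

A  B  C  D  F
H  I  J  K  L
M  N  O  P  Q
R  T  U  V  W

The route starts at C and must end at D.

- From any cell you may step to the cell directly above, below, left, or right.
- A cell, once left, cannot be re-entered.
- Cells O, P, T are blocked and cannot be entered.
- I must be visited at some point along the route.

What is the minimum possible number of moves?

5

Any route passes through I somewhere between C and D. Summing Manhattan distances along the two legs (C → I → D) gives a lower bound of 2 + 3 = 5 moves.
A route of 5 moves achieves this: C → B → I → J → K → D.
Since 5 matches the lower bound, it is optimal.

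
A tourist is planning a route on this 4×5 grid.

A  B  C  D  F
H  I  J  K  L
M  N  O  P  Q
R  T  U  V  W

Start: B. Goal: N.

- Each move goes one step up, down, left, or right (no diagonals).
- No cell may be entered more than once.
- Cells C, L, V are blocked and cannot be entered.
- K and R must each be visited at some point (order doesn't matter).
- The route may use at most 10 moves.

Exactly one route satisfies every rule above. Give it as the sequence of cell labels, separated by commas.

B, I, J, K, P, O, U, T, R, M, N

The 10-move cap with required stops at K, R leaves no slack for detours.
Route from B: down 1 to I, right 2 to K, down 1 to P, left 1 to O, down 1 to U, left 2 to R, up 1 to M, right 1 to N — 10 moves in all.
Check: all required cells visited; 10 ≤ 10 moves.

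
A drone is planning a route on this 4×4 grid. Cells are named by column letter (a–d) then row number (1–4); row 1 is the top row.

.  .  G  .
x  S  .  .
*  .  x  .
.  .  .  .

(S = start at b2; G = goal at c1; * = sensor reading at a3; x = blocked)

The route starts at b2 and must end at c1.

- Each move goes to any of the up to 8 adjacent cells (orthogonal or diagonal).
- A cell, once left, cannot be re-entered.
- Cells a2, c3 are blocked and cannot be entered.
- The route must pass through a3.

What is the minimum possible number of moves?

Any route passes through a3 somewhere between b2 and c1. Summing Chebyshev distances along the two legs (b2 → a3 → c1) gives a lower bound of 1 + 2 = 3 moves.
The shortest route satisfying every rule uses 4 moves: b2 → a3 → b3 → c2 → c1.
The bound of 3 isn't tight here; checking systematically, no route of length 3 through 3 satisfies every constraint, so 4 is the minimum.

4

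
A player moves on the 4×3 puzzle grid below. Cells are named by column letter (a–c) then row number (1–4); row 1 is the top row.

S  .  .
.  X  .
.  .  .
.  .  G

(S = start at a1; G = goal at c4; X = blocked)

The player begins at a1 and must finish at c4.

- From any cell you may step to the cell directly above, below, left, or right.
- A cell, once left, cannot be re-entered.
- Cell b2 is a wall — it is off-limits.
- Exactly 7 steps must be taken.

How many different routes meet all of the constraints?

2

Need simple routes of exactly 7 moves from a1 to c4 (Manhattan distance 5, so 1 moves are spent on a detour and 1 undoing it).
Enumerating: a1 a2 a3 a4 b4 b3 c3 c4 | a1 b1 c1 c2 c3 b3 b4 c4.
That gives 2 routes.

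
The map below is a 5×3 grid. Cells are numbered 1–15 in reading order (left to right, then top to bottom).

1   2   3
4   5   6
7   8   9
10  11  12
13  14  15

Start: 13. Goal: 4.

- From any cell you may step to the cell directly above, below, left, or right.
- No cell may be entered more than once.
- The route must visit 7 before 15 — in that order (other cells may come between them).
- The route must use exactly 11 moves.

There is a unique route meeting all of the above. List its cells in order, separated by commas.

The waypoints must appear in the order 7, 15, with no cell reused.
Route from 13: up 2 to 7, right 1 to 8, down 2 to 14, right 1 to 15, up 3 to 6, left 2 to 4 — 11 moves in all.
Check: order respected (7 at step 2, 15 at step 6); 11 moves as required.

13, 10, 7, 8, 11, 14, 15, 12, 9, 6, 5, 4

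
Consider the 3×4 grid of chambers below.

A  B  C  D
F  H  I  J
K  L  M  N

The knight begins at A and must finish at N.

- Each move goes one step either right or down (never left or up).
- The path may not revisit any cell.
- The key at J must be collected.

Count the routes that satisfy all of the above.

4

A right/down-only route from A to N makes exactly 2 down-moves and 3 right-moves in some order.
With no other constraints that would be C(5,2) = 10 routes.
Split at J and multiply the segment counts: A→J: 4; J→N: 1; product = 4.
That gives 4 routes.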